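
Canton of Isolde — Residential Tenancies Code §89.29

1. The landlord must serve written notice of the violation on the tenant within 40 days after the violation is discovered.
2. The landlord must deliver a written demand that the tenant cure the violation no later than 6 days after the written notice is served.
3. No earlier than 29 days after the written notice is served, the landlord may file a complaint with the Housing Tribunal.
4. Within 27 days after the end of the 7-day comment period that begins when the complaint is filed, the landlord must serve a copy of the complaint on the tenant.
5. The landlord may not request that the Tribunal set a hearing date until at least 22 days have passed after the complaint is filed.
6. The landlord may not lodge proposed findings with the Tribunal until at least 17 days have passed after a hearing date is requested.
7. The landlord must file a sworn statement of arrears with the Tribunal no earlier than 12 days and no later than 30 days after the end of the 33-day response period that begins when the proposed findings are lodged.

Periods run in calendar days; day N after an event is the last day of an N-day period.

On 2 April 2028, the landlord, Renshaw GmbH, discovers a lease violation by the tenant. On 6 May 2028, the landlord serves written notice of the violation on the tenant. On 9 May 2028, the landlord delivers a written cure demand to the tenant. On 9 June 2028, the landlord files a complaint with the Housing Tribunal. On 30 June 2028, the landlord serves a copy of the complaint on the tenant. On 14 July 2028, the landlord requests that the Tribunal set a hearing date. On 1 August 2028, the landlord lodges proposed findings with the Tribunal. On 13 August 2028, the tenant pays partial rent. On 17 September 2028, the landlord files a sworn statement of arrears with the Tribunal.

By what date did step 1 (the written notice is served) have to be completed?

12 May 2028

Step 1 runs from 2 April 2028, when the violation is discovered. 40 days after 2 April 2028 is 12 May 2028.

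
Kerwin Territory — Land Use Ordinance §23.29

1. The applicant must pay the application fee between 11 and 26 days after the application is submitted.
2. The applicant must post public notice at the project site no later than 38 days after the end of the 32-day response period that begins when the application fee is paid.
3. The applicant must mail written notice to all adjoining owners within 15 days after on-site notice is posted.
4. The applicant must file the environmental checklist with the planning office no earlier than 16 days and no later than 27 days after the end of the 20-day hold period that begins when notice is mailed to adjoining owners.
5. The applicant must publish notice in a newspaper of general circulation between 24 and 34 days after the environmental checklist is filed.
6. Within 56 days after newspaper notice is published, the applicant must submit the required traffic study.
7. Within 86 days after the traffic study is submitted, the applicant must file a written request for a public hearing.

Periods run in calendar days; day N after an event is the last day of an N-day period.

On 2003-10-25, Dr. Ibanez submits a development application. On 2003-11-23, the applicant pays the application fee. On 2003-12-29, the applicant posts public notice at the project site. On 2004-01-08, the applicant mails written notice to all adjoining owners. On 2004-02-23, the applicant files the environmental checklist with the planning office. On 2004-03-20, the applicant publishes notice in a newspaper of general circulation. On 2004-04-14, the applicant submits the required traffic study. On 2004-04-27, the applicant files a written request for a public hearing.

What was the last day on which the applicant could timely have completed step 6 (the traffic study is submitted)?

2004-05-15

Step 6 runs from 2004-03-20, when newspaper notice is published. 56 days after 2004-03-20 is 2004-05-15.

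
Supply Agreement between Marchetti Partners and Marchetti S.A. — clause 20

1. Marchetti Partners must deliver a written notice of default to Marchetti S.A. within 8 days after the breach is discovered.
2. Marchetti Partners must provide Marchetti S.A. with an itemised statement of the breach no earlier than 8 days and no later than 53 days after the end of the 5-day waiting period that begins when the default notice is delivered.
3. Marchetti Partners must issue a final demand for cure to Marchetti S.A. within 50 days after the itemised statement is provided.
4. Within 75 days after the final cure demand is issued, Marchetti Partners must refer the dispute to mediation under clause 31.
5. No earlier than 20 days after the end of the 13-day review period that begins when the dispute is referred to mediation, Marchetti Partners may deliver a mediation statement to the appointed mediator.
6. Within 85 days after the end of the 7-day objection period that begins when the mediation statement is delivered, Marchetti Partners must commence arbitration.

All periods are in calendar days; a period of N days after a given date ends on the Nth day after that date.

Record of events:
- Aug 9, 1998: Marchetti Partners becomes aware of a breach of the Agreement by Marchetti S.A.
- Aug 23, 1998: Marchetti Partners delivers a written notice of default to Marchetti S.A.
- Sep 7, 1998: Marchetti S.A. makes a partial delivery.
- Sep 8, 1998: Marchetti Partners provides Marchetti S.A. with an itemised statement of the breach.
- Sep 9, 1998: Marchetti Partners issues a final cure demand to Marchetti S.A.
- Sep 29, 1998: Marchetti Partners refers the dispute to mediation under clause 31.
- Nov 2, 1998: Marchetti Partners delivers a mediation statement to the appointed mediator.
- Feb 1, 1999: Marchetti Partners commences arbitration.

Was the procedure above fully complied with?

Step 1: 8 days after Aug 9, 1998 (when the breach is discovered) is Aug 17, 1998; not done until Aug 23, 1998, 6 days after the deadline.
The procedure was therefore not followed at step 1.

No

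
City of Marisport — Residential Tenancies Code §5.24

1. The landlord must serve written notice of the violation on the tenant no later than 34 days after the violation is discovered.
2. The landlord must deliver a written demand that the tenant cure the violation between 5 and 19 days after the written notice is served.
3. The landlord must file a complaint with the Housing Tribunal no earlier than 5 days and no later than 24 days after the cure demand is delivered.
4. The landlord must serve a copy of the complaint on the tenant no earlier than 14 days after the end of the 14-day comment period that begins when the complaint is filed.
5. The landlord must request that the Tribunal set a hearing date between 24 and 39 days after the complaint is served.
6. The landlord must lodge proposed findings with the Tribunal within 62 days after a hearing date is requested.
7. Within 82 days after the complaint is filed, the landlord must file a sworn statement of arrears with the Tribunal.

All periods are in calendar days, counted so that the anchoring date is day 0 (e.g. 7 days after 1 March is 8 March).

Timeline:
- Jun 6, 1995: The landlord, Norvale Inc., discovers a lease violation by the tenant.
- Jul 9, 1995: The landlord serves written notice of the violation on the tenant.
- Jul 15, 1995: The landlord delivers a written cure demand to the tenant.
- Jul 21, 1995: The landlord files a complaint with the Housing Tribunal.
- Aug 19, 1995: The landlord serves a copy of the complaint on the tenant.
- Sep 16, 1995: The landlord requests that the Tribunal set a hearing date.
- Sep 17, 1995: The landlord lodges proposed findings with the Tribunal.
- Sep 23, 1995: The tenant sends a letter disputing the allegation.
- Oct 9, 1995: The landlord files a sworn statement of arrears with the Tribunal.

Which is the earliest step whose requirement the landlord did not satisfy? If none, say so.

Step 1: 34 days after Jun 6, 1995 (when the violation is discovered) is Jul 10, 1995; Jul 9, 1995 is within that limit.
Step 2: the window is 5–19 days after Jul 9, 1995 (when the written notice is served), so Jul 14, 1995 through Jul 28, 1995; done Jul 15, 1995 — within the window.
Step 3: the window is 5–24 days after Jul 15, 1995 (when the cure demand is delivered), so Jul 20, 1995 through Aug 8, 1995; done Jul 21, 1995 — within the window.
Step 4: the earliest permitted date is 14 days after Aug 4, 1995 (end of the 14-day comment period, which began when the complaint is filed on Jul 21, 1995), i.e. Aug 18, 1995; Aug 19, 1995 is on or after that date.
Step 5: the window is 24–39 days after Aug 19, 1995 (when the complaint is served), so Sep 12, 1995 through Sep 27, 1995; done Sep 16, 1995, which is between those dates.
Step 6: 62 days after Sep 16, 1995 (when a hearing date is requested) is Nov 17, 1995; done Sep 17, 1995 — timely.
Step 7: 82 days after Jul 21, 1995 (when the complaint is filed) is Oct 11, 1995; Oct 9, 1995 is within that limit.

None — every step was satisfied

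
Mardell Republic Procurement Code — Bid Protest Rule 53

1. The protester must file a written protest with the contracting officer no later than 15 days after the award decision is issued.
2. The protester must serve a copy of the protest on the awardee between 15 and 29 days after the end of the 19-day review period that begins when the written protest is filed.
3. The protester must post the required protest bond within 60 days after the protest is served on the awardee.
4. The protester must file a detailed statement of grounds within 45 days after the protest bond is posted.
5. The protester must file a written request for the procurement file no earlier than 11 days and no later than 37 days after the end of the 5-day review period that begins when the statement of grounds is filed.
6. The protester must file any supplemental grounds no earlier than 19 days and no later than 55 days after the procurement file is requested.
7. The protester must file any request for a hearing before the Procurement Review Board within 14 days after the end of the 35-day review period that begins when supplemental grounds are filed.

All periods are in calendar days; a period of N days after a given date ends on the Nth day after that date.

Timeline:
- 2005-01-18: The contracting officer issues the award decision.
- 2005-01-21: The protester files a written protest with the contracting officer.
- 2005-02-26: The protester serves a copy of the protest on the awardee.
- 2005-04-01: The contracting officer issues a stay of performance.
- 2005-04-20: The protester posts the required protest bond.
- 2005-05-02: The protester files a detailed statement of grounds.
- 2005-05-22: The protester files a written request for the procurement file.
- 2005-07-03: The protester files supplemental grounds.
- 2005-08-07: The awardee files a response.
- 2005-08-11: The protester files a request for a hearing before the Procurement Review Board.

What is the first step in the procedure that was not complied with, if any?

Step 1 — counting 15 days from 2005-01-18 (when the award decision is issued) gives a deadline of 2005-02-02; completed 2005-01-21, before the deadline.
Step 2 — 15 and 29 days from 2005-02-09 (end of the 19-day review period, which began when the written protest is filed on 2005-01-21) are 2005-02-24 and 2005-03-10 respectively; done 2005-02-26, which is between those dates.
Step 3 — counting 60 days from 2005-02-26 (when the protest is served on the awardee) gives a deadline of 2005-04-27; completed 2005-04-20, before the deadline.
Step 4 — counting 45 days from 2005-04-20 (when the protest bond is posted) gives a deadline of 2005-06-04; done 2005-05-02 — timely.
Step 5 — 11 and 37 days from 2005-05-07 (end of the 5-day review period, which began when the statement of grounds is filed on 2005-05-02) are 2005-05-18 and 2005-06-13 respectively; 2005-05-22 falls inside that range.
Step 6 — 19 and 55 days from 2005-05-22 (when the procurement file is requested) are 2005-06-10 and 2005-07-16 respectively; done 2005-07-03, which is between those dates.
Step 7 — counting 14 days from 2005-08-07 (end of the 35-day review period, which began when supplemental grounds are filed on 2005-07-03) gives a deadline of 2005-08-21; completed 2005-08-11, before the deadline.

None — every step was satisfied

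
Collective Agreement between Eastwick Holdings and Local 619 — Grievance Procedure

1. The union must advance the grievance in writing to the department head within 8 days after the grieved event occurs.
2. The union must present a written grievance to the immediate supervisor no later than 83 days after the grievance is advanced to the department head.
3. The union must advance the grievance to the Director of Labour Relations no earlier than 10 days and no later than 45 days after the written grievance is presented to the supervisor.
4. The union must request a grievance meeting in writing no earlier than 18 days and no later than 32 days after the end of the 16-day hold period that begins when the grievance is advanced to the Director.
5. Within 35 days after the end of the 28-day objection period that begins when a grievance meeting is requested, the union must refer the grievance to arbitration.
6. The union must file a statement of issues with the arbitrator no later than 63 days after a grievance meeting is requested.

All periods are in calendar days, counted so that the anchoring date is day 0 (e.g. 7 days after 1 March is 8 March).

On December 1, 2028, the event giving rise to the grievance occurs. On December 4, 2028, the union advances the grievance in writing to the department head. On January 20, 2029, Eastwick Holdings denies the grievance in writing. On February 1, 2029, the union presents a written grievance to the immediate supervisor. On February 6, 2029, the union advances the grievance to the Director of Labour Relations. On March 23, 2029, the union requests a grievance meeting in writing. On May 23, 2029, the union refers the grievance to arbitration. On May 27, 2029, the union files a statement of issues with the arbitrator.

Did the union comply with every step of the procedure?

No

Step 1: 8 days after December 1, 2028 (when the grieved event occurs) is December 9, 2028; completed December 4, 2028, before the deadline.
Step 2: 83 days after December 4, 2028 (when the grievance is advanced to the department head) is February 25, 2029; done February 1, 2029 — timely.
Step 3: the window is 10–45 days after February 1, 2029 (when the written grievance is presented to the supervisor), so February 11, 2029 through March 18, 2029; done February 6, 2029 — 5 days before the window opened.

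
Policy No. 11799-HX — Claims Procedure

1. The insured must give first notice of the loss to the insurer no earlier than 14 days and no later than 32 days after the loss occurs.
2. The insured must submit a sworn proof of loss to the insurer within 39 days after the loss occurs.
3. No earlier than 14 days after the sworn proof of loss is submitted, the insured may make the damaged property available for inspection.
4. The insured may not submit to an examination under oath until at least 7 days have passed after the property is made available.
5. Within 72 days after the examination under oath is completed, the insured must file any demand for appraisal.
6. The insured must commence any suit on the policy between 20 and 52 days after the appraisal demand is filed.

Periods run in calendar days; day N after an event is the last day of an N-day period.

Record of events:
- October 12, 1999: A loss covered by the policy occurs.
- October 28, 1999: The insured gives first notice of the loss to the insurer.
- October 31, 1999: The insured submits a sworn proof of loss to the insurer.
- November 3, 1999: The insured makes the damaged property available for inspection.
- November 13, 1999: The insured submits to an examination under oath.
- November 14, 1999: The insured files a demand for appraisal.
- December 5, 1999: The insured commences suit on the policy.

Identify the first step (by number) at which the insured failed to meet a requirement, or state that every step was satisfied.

Step 3

Step 1: the window is 14–32 days after October 12, 1999 (when the loss occurs), so October 26, 1999 through November 13, 1999; done October 28, 1999 — within the window.
Step 2: 39 days after October 12, 1999 (when the loss occurs) is November 20, 1999; October 31, 1999 is within that limit.
Step 3: the earliest permitted date is 14 days after October 31, 1999 (when the sworn proof of loss is submitted), i.e. November 14, 1999; November 3, 1999 is 11 days before the earliest permitted date.
The procedure was therefore not followed at step 3.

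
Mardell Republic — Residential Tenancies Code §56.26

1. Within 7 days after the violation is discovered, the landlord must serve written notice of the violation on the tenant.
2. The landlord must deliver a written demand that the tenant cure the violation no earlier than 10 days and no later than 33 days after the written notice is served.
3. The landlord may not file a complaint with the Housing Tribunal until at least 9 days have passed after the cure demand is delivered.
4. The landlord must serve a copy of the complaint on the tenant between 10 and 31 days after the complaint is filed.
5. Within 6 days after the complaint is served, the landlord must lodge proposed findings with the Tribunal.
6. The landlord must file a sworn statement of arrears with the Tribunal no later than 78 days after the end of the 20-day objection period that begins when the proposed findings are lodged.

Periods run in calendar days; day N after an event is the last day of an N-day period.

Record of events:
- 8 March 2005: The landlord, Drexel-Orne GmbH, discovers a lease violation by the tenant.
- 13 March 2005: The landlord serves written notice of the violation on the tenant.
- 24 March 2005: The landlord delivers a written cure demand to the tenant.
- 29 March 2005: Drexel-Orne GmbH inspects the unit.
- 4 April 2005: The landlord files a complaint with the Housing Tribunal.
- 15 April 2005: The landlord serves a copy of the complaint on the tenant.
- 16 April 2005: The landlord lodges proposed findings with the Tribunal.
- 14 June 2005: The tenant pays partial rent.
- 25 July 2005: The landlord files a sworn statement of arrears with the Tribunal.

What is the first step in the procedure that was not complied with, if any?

Step 6

(1) due by 8 March 2005 + 7 days = 15 March 2005; completed 13 March 2005, before the deadline.
(2) the permitted window runs from 13 March 2005 + 10 = 23 March 2005 to 13 March 2005 + 33 = 15 April 2005; 24 March 2005 falls inside that range.
(3) permitted from 24 March 2005 + 9 days = 2 April 2005 onward; done 4 April 2005 — permitted.
(4) the permitted window runs from 4 April 2005 + 10 = 14 April 2005 to 4 April 2005 + 31 = 5 May 2005; 15 April 2005 falls inside that range.
(5) due by 15 April 2005 + 6 days = 21 April 2005; completed 16 April 2005, before the deadline.
(6) due by 6 May 2005 + 78 days = 23 July 2005; not done until 25 July 2005, 2 days after the deadline.
That is the first point of non-compliance.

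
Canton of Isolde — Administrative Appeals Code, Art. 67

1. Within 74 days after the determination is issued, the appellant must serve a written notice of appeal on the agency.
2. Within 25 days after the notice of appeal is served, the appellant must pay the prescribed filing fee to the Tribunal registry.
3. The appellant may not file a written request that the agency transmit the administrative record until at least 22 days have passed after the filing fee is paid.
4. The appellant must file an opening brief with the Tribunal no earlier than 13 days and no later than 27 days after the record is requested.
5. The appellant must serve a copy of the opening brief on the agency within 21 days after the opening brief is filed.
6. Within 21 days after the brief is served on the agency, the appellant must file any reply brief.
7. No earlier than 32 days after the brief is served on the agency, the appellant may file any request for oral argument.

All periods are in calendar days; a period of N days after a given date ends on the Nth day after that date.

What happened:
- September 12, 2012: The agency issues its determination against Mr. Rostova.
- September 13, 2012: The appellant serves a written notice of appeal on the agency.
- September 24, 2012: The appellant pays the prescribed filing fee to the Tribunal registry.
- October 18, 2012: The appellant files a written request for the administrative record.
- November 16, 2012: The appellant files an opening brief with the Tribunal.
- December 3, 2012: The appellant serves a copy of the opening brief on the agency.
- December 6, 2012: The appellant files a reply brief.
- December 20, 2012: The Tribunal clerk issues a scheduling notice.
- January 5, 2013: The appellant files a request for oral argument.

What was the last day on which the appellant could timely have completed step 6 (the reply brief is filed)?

Step 6 runs from December 3, 2012, when the brief is served on the agency. 21 days after December 3, 2012 is December 24, 2012.

December 24, 2012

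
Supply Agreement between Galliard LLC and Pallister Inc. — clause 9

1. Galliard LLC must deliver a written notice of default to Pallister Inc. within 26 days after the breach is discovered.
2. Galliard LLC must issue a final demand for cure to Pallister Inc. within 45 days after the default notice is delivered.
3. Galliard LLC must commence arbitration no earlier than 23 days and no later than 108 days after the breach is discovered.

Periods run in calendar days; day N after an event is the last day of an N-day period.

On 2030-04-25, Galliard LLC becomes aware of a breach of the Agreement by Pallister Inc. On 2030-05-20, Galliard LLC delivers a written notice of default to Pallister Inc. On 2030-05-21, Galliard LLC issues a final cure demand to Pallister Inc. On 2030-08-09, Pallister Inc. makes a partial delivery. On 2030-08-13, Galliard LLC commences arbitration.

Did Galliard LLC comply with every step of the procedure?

Step 1: 26 days after 2030-04-25 (when the breach is discovered) is 2030-05-21; completed 2030-05-20, before the deadline.
Step 2: 45 days after 2030-05-20 (when the default notice is delivered) is 2030-07-04; 2030-05-21 is within that limit.
Step 3: the window is 23–108 days after 2030-04-25 (when the breach is discovered), so 2030-05-18 through 2030-08-11; 2030-08-13 is 2 days past the end of the window.
Later steps need not be reached.

No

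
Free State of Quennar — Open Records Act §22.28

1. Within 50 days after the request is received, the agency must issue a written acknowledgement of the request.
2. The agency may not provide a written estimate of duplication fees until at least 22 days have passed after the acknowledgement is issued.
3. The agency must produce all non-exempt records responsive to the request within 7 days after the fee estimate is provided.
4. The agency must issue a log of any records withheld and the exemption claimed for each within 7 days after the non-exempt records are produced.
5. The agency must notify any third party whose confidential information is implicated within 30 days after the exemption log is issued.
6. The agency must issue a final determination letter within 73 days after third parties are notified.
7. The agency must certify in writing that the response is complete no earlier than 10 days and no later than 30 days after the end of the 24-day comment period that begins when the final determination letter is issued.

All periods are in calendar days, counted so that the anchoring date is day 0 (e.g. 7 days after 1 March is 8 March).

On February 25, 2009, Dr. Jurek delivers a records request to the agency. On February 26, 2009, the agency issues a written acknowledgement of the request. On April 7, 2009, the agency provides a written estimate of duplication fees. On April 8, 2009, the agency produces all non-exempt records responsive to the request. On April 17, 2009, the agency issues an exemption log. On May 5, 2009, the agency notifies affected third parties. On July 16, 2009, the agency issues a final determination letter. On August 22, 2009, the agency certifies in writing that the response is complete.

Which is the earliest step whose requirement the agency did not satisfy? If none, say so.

Step 1 — counting 50 days from February 25, 2009 (when the request is received) gives a deadline of April 16, 2009; done February 26, 2009 — timely.
Step 2 — must wait 22 days from February 26, 2009 (when the acknowledgement is issued), so not before March 20, 2009; April 7, 2009 is on or after that date.
Step 3 — counting 7 days from April 7, 2009 (when the fee estimate is provided) gives a deadline of April 14, 2009; April 8, 2009 is within that limit.
Step 4 — counting 7 days from April 8, 2009 (when the non-exempt records are produced) gives a deadline of April 15, 2009; not done until April 17, 2009, 2 days after the deadline.
Later steps need not be reached.

Step 4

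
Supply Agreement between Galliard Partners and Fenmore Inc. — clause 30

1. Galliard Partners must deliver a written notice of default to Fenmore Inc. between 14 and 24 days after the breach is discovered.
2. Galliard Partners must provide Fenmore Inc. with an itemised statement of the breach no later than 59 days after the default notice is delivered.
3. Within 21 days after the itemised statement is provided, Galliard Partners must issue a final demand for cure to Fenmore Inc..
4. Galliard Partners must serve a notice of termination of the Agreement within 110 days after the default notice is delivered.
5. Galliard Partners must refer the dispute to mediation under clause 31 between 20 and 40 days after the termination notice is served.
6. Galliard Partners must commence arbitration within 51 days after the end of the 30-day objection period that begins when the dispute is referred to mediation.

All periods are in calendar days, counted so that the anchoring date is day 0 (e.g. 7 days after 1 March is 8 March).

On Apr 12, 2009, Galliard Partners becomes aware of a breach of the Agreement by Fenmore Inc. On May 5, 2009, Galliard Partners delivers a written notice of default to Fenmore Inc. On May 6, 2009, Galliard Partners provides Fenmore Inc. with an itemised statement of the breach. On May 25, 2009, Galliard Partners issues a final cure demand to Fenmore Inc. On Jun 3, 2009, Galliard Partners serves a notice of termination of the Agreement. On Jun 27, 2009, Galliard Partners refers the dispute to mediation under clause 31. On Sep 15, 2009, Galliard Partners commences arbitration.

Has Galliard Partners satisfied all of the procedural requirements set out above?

Step 1 — 14 and 24 days from Apr 12, 2009 (when the breach is discovered) are Apr 26, 2009 and May 6, 2009 respectively; done May 5, 2009 — within the window.
Step 2 — counting 59 days from May 5, 2009 (when the default notice is delivered) gives a deadline of Jul 3, 2009; done May 6, 2009 — timely.
Step 3 — counting 21 days from May 6, 2009 (when the itemised statement is provided) gives a deadline of May 27, 2009; May 25, 2009 is within that limit.
Step 4 — counting 110 days from May 5, 2009 (when the default notice is delivered) gives a deadline of Aug 23, 2009; completed Jun 3, 2009, before the deadline.
Step 5 — 20 and 40 days from Jun 3, 2009 (when the termination notice is served) are Jun 23, 2009 and Jul 13, 2009 respectively; done Jun 27, 2009, which is between those dates.
Step 6 — counting 51 days from Jul 27, 2009 (end of the 30-day objection period, which began when the dispute is referred to mediation on Jun 27, 2009) gives a deadline of Sep 16, 2009; done Sep 15, 2009 — timely.

Yes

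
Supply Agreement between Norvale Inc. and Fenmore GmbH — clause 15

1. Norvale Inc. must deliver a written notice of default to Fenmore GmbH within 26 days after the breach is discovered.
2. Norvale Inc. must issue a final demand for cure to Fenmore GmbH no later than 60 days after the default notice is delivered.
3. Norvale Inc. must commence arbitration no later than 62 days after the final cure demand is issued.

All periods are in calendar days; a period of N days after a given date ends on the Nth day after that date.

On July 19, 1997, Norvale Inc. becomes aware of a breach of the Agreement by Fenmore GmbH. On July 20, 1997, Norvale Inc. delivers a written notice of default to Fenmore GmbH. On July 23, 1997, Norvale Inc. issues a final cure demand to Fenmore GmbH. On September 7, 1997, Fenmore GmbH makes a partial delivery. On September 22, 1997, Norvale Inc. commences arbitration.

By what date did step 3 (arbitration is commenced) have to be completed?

Step 3 runs from July 23, 1997, when the final cure demand is issued. 62 days after July 23, 1997 is September 23, 1997.

September 23, 1997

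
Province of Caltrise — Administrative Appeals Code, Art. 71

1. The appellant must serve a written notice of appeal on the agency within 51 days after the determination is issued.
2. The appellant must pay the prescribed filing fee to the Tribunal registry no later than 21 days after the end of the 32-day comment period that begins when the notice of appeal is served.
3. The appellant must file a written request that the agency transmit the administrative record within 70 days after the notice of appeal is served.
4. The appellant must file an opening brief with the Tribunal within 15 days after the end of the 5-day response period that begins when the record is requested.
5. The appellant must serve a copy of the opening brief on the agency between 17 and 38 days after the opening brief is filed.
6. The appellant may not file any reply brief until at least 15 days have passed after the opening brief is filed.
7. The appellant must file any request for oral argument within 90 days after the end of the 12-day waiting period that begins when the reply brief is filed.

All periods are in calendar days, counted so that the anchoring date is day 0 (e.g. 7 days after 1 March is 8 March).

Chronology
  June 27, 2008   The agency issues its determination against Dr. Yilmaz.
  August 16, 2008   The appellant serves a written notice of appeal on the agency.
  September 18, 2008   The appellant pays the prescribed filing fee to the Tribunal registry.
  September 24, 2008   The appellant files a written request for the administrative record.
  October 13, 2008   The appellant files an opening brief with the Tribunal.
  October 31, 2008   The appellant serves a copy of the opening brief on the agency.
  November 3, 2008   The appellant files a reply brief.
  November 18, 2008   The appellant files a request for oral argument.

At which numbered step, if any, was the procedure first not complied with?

Step 1: 51 days after June 27, 2008 (when the determination is issued) is August 17, 2008; August 16, 2008 is within that limit.
Step 2: 21 days after September 17, 2008 (end of the 32-day comment period, which began when the notice of appeal is served on August 16, 2008) is October 8, 2008; completed September 18, 2008, before the deadline.
Step 3: 70 days after August 16, 2008 (when the notice of appeal is served) is October 25, 2008; September 24, 2008 is within that limit.
Step 4: 15 days after September 29, 2008 (end of the 5-day response period, which began when the record is requested on September 24, 2008) is October 14, 2008; October 13, 2008 is within that limit.
Step 5: the window is 17–38 days after October 13, 2008 (when the opening brief is filed), so October 30, 2008 through November 20, 2008; done October 31, 2008, which is between those dates.
Step 6: the earliest permitted date is 15 days after October 13, 2008 (when the opening brief is filed), i.e. October 28, 2008; November 3, 2008 is on or after that date.
Step 7: 90 days after November 15, 2008 (end of the 12-day waiting period, which began when the reply brief is filed on November 3, 2008) is February 13, 2009; completed November 18, 2008, before the deadline.

None — every step was satisfied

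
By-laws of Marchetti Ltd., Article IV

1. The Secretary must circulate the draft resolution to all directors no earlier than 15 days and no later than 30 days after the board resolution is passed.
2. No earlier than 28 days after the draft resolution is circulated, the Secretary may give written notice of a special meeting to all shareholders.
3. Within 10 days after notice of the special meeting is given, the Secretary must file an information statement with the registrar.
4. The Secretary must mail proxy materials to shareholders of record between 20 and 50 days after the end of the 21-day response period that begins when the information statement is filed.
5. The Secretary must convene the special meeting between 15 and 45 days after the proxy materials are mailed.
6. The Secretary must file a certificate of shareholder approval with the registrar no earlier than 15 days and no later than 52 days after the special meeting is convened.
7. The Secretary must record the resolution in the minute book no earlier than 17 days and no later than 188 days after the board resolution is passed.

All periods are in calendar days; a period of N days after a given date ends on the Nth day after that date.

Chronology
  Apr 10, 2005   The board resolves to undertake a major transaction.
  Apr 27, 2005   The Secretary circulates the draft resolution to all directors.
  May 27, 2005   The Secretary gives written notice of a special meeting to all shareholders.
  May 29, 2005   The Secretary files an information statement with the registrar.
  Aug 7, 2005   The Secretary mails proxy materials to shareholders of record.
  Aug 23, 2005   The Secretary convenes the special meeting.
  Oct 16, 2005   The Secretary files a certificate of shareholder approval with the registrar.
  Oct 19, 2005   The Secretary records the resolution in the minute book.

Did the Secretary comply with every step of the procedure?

No

Step 1: the window is 15–30 days after Apr 10, 2005 (when the board resolution is passed), so Apr 25, 2005 through May 10, 2005; Apr 27, 2005 falls inside that range.
Step 2: the earliest permitted date is 28 days after Apr 27, 2005 (when the draft resolution is circulated), i.e. May 25, 2005; May 27, 2005 is on or after that date.
Step 3: 10 days after May 27, 2005 (when notice of the special meeting is given) is Jun 6, 2005; done May 29, 2005 — timely.
Step 4: the window is 20–50 days after Jun 19, 2005 (end of the 21-day response period, which began when the information statement is filed on May 29, 2005), so Jul 9, 2005 through Aug 8, 2005; Aug 7, 2005 falls inside that range.
Step 5: the window is 15–45 days after Aug 7, 2005 (when the proxy materials are mailed), so Aug 22, 2005 through Sep 21, 2005; done Aug 23, 2005 — within the window.
Step 6: the window is 15–52 days after Aug 23, 2005 (when the special meeting is convened), so Sep 7, 2005 through Oct 14, 2005; Oct 16, 2005 is 2 days past the end of the window.
The analysis stops there.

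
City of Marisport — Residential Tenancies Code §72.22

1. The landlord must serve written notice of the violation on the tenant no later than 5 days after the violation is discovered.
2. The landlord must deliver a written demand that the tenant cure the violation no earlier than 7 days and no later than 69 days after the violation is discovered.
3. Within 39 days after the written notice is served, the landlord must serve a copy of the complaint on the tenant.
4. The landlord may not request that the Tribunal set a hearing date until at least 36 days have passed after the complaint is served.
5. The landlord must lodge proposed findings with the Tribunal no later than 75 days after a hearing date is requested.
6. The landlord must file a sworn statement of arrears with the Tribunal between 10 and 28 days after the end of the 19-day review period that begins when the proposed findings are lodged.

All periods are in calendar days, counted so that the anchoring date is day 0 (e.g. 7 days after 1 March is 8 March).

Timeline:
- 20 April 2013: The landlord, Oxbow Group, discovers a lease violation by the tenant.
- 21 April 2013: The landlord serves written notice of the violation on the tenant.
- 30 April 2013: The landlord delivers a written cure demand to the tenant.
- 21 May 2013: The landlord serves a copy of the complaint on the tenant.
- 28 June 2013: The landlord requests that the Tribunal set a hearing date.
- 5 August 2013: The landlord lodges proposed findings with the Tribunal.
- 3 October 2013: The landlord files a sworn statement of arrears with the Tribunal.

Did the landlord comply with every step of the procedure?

No

Step 1 — counting 5 days from 20 April 2013 (when the violation is discovered) gives a deadline of 25 April 2013; completed 21 April 2013, before the deadline.
Step 2 — 7 and 69 days from 20 April 2013 (when the violation is discovered) are 27 April 2013 and 28 June 2013 respectively; done 30 April 2013 — within the window.
Step 3 — counting 39 days from 21 April 2013 (when the written notice is served) gives a deadline of 30 May 2013; completed 21 May 2013, before the deadline.
Step 4 — must wait 36 days from 21 May 2013 (when the complaint is served), so not before 26 June 2013; 28 June 2013 is on or after that date.
Step 5 — counting 75 days from 28 June 2013 (when a hearing date is requested) gives a deadline of 11 September 2013; completed 5 August 2013, before the deadline.
Step 6 — 10 and 28 days from 24 August 2013 (end of the 19-day review period, which began when the proposed findings are lodged on 5 August 2013) are 3 September 2013 and 21 September 2013 respectively; done 3 October 2013 — 12 days after the window closed.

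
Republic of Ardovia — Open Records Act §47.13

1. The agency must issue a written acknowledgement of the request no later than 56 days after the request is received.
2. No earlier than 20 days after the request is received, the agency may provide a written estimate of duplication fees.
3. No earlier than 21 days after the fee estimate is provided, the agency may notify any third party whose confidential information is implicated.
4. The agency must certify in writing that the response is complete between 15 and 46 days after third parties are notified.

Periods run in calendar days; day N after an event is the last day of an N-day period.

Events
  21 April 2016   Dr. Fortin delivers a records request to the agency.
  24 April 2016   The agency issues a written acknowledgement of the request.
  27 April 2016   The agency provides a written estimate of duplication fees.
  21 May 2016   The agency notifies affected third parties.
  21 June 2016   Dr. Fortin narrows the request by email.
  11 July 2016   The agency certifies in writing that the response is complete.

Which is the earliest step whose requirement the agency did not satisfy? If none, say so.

Step 2

(1) due by 21 April 2016 + 56 days = 16 June 2016; completed 24 April 2016, before the deadline.
(2) permitted from 21 April 2016 + 20 days = 11 May 2016 onward; done 27 April 2016 — 14 days too early.
Later steps need not be reached.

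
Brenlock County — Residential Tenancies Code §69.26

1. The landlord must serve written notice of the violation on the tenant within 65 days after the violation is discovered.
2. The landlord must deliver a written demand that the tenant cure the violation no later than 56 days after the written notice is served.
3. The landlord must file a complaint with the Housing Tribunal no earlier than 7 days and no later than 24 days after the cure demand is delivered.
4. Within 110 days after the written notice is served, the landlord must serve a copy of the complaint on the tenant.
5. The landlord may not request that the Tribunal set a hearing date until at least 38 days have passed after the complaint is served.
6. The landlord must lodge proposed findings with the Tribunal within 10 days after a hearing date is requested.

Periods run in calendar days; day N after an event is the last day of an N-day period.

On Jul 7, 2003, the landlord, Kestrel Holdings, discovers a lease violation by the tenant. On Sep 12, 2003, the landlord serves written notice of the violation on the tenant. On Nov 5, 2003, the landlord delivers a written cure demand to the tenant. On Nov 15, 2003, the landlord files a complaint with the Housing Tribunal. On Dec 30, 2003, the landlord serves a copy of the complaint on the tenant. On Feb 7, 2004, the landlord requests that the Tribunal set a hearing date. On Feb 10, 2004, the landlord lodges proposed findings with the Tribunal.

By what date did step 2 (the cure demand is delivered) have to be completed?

Nov 7, 2003

Step 2 runs from Sep 12, 2003, when the written notice is served. 56 days after Sep 12, 2003 is Nov 7, 2003.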